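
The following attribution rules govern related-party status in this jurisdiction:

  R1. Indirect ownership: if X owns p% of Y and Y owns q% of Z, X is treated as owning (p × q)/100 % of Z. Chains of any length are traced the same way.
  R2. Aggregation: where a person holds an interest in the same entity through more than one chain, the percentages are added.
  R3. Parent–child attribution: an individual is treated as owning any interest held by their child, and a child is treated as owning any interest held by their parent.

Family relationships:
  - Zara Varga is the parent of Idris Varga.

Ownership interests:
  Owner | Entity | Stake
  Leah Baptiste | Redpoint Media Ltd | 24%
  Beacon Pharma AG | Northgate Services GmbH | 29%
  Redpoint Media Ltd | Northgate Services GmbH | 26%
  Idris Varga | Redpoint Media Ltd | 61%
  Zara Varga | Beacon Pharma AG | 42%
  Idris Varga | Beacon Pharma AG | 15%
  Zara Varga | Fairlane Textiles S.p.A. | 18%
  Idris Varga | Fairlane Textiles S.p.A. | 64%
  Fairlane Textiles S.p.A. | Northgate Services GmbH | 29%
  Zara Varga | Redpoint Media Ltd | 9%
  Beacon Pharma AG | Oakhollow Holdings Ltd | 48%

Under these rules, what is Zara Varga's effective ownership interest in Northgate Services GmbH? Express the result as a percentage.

By parent–child attribution (R3), Zara Varga is treated as also owning Idris Varga's interest in Redpoint Media Ltd, giving 9% + 61% = 70%.
By parent–child attribution (R3), Zara Varga is treated as also owning Idris Varga's interest in Fairlane Textiles S.p.A, giving 18% + 64% = 82%.
By parent–child attribution (R3), Zara Varga is treated as also owning Idris Varga's interest in Beacon Pharma AG, giving 42% + 15% = 57%.
Chain via Redpoint Media Ltd (R1): 70% × 26% = 18.2% of Northgate Services GmbH.
Chain via Fairlane Textiles S.p.A. (R1): 82% × 29% = 23.78% of Northgate Services GmbH.
Chain via Beacon Pharma AG (R1): 57% × 29% = 16.53% of Northgate Services GmbH.
Aggregating (R2): 18.2% + 23.78% + 16.53% = 58.51%.

58.51%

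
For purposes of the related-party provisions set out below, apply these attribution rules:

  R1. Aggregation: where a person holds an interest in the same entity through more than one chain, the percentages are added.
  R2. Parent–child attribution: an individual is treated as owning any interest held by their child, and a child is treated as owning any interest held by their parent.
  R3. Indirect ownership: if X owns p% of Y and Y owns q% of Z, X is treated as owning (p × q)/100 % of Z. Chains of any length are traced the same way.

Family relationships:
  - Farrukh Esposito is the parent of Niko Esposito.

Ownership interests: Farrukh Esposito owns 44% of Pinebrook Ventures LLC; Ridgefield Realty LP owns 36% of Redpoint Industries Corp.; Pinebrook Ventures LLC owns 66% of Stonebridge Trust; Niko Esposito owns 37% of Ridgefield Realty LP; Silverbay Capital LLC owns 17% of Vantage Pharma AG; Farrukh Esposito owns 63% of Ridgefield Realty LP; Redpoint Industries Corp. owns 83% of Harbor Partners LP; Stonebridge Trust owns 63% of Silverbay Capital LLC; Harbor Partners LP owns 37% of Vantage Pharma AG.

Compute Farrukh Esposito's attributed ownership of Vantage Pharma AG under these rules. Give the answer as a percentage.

14.165784%

By parent–child attribution (R2), Farrukh Esposito is treated as also owning Niko Esposito's interest in Ridgefield Realty LP, giving 63% + 37% = 100%.
Chain via Pinebrook Ventures LLC → Stonebridge Trust → Silverbay Capital LLC (R3): 44% × 66% × 63% × 17% = 3.110184% of Vantage Pharma AG.
Chain via Ridgefield Realty LP → Redpoint Industries Corp. → Harbor Partners LP (R3): 100% × 36% × 83% × 37% = 11.0556% of Vantage Pharma AG.
Aggregating (R1): 3.110184% + 11.0556% = 14.165784%.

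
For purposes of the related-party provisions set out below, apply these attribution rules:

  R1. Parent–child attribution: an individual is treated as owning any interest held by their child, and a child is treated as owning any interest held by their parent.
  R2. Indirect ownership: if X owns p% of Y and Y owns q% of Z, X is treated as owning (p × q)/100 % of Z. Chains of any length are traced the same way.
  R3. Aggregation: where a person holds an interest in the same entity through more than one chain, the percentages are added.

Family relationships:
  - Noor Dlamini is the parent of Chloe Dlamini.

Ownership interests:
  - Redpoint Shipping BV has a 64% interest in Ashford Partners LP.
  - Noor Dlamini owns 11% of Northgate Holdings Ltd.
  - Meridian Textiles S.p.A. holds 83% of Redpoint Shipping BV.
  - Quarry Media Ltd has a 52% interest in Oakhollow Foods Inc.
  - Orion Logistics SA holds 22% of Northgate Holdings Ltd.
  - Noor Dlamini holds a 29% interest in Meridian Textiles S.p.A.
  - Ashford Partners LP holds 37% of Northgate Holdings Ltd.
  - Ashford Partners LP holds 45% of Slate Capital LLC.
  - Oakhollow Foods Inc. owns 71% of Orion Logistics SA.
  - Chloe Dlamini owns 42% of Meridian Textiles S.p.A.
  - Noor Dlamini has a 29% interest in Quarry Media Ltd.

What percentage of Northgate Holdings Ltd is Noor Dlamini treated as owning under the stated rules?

By parent–child attribution (R1), Noor Dlamini is treated as also owning Chloe Dlamini's interest in Meridian Textiles S.p.A, giving 29% + 42% = 71%.
Chain via Quarry Media Ltd → Oakhollow Foods Inc. → Orion Logistics SA (R2): 29% × 52% × 71% × 22% = 2.355496% of Northgate Holdings Ltd.
Chain via Meridian Textiles S.p.A. → Redpoint Shipping BV → Ashford Partners LP (R2): 71% × 83% × 64% × 37% = 13.954624% of Northgate Holdings Ltd.
Direct interest in Northgate Holdings Ltd: 11%.
Aggregating (R3): 2.355496% + 13.954624% + 11% = 27.31012%.

27.31012%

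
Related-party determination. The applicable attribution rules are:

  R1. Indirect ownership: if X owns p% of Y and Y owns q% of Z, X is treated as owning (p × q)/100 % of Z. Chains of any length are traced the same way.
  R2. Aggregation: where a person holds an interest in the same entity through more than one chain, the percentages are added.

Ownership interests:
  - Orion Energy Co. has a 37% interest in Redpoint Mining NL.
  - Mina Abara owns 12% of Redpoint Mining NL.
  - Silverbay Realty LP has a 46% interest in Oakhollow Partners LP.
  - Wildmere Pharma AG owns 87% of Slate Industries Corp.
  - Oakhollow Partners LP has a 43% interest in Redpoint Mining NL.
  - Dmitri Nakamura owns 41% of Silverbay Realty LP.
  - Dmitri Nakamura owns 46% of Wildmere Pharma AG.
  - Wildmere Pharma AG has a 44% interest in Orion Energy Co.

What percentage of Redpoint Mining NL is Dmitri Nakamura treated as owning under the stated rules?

15.5986%

Chain via Silverbay Realty LP → Oakhollow Partners LP (R1): 41% × 46% × 43% = 8.1098% of Redpoint Mining NL.
Chain via Wildmere Pharma AG → Orion Energy Co. (R1): 46% × 44% × 37% = 7.4888% of Redpoint Mining NL.
Aggregating (R2): 8.1098% + 7.4888% = 15.5986%.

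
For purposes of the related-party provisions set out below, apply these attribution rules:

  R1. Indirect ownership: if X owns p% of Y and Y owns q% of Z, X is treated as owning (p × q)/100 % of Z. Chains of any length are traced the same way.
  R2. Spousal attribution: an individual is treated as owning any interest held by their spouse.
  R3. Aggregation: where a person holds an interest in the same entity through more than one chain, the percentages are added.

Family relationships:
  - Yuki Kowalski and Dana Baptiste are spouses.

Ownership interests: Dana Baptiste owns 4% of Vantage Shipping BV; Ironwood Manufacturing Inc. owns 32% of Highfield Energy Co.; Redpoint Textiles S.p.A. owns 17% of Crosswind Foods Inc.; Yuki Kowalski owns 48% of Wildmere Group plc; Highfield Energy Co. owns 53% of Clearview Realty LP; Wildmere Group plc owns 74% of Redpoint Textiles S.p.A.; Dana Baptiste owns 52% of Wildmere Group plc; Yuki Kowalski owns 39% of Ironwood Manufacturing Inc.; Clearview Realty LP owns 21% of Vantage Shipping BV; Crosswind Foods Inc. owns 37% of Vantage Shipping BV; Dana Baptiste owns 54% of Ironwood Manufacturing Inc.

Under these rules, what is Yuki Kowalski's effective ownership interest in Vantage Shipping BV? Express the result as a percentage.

11.966888%

By spousal attribution (R2), Yuki Kowalski is treated as also owning Dana Baptiste's interest in Wildmere Group plc, giving 48% + 52% = 100%.
By spousal attribution (R2), Yuki Kowalski is treated as also owning Dana Baptiste's interest in Ironwood Manufacturing Inc, giving 39% + 54% = 93%.
By spousal attribution (R2), Yuki Kowalski is treated as owning Dana Baptiste's 4% interest in Vantage Shipping BV.
Chain via Wildmere Group plc → Redpoint Textiles S.p.A. → Crosswind Foods Inc. (R1): 100% × 74% × 17% × 37% = 4.6546% of Vantage Shipping BV.
Chain via Ironwood Manufacturing Inc. → Highfield Energy Co. → Clearview Realty LP (R1): 93% × 32% × 53% × 21% = 3.312288% of Vantage Shipping BV.
Direct interest in Vantage Shipping BV: 4%.
Aggregating (R3): 4.6546% + 3.312288% + 4% = 11.966888%.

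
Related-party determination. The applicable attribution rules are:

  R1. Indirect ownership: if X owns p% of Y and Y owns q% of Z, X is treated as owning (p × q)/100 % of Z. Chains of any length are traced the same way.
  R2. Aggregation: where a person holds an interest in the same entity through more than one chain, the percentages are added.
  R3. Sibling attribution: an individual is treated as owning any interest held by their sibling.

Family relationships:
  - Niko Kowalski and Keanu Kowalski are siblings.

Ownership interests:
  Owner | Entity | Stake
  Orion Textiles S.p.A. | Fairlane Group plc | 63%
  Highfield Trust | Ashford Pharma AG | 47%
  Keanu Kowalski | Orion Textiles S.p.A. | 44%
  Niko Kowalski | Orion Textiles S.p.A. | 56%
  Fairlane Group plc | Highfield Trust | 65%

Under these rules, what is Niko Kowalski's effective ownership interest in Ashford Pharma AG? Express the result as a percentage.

By sibling attribution (R3), Niko Kowalski is treated as also owning Keanu Kowalski's interest in Orion Textiles S.p.A, giving 56% + 44% = 100%.
Chain via Orion Textiles S.p.A. → Fairlane Group plc → Highfield Trust (R1): 100% × 63% × 65% × 47% = 19.2465% of Ashford Pharma AG.

19.2465%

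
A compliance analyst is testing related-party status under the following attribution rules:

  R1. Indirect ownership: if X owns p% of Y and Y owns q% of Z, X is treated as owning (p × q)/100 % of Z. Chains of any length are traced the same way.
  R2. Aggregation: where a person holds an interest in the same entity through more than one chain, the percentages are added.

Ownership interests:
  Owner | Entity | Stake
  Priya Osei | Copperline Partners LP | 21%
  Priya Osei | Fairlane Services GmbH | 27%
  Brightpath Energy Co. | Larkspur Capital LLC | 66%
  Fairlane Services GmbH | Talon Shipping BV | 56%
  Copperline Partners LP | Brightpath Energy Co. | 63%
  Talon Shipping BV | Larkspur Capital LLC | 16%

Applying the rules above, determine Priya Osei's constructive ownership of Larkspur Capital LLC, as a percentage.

11.151%

Chain via Copperline Partners LP → Brightpath Energy Co. (R1): 21% × 63% × 66% = 8.7318% of Larkspur Capital LLC.
Chain via Fairlane Services GmbH → Talon Shipping BV (R1): 27% × 56% × 16% = 2.4192% of Larkspur Capital LLC.
Aggregating (R2): 8.7318% + 2.4192% = 11.151%.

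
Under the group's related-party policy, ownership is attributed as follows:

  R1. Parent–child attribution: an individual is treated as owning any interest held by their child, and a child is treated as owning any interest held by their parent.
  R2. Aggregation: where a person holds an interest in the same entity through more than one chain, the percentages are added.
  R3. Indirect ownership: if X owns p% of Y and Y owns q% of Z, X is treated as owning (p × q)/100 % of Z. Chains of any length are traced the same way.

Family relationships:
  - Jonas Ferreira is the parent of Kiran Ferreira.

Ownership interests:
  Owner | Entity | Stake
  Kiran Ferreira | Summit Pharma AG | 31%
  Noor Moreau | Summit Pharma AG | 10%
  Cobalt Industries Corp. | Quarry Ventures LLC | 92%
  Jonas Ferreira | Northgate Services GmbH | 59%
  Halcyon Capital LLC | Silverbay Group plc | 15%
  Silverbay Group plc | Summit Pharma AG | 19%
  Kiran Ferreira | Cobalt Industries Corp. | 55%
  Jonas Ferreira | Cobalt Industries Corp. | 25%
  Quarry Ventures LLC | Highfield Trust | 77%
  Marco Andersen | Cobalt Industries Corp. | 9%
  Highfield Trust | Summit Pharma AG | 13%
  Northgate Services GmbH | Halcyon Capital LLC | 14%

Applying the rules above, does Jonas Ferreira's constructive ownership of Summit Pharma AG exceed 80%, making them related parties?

No

By parent–child attribution (R1), Jonas Ferreira is treated as also owning Kiran Ferreira's interest in Cobalt Industries Corp, giving 25% + 55% = 80%.
By parent–child attribution (R1), Jonas Ferreira is treated as owning Kiran Ferreira's 31% interest in Summit Pharma AG.
Chain via Cobalt Industries Corp. → Quarry Ventures LLC → Highfield Trust (R3): 80% × 92% × 77% × 13% = 7.36736% of Summit Pharma AG.
Chain via Northgate Services GmbH → Halcyon Capital LLC → Silverbay Group plc (R3): 59% × 14% × 15% × 19% = 0.23541% of Summit Pharma AG.
Direct interest in Summit Pharma AG: 31%.
Aggregating (R2): 7.36736% + 0.23541% + 31% = 38.60277%.
38.60277% does not exceed the 80% threshold, so Jonas is not a related party to Summit Pharma AG.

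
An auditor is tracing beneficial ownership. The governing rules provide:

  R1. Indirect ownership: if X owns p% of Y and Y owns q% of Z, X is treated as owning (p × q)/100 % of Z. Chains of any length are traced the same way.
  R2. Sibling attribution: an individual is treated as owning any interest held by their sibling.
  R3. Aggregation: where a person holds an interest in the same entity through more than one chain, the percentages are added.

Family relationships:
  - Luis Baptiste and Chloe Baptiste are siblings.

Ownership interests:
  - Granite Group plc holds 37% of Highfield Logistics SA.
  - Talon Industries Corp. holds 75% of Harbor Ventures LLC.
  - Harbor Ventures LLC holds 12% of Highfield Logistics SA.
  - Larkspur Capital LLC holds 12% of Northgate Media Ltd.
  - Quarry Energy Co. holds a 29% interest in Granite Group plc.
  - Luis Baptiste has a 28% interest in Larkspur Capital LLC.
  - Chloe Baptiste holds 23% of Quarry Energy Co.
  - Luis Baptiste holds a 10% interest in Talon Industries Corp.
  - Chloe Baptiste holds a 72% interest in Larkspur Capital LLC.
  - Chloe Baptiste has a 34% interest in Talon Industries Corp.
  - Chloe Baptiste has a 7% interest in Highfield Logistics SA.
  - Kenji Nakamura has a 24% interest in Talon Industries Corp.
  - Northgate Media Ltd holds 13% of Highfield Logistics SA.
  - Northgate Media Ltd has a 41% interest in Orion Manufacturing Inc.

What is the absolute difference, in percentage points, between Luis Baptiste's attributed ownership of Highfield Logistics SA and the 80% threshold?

65.0121

By sibling attribution (R2), Luis Baptiste is treated as also owning Chloe Baptiste's interest in Talon Industries Corp, giving 10% + 34% = 44%.
By sibling attribution (R2), Luis Baptiste is treated as also owning Chloe Baptiste's interest in Larkspur Capital LLC, giving 28% + 72% = 100%.
By sibling attribution (R2), Luis Baptiste is treated as owning Chloe Baptiste's 23% interest in Quarry Energy Co.
By sibling attribution (R2), Luis Baptiste is treated as owning Chloe Baptiste's 7% interest in Highfield Logistics SA.
Chain via Talon Industries Corp. → Harbor Ventures LLC (R1): 44% × 75% × 12% = 3.96% of Highfield Logistics SA.
Chain via Larkspur Capital LLC → Northgate Media Ltd (R1): 100% × 12% × 13% = 1.56% of Highfield Logistics SA.
Chain via Quarry Energy Co. → Granite Group plc (R1): 23% × 29% × 37% = 2.4679% of Highfield Logistics SA.
Direct interest in Highfield Logistics SA: 7%.
Aggregating (R3): 3.96% + 1.56% + 2.4679% + 7% = 14.9879%.
14.9879% falls short of the 80% threshold by 65.0121 percentage points.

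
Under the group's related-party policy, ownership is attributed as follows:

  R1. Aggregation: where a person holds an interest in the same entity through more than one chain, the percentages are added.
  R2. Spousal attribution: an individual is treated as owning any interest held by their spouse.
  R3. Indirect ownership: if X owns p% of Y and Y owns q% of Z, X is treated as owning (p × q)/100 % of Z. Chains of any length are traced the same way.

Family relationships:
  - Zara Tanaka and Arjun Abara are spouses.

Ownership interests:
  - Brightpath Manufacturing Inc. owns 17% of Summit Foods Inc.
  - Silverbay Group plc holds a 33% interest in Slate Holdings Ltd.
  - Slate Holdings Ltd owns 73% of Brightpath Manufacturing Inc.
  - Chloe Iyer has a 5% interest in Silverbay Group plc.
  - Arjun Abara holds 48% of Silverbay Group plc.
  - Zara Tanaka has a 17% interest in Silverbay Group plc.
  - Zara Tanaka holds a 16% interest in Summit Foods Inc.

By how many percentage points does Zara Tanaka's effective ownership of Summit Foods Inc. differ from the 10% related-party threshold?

8.661945

By spousal attribution (R2), Zara Tanaka is treated as also owning Arjun Abara's interest in Silverbay Group plc, giving 17% + 48% = 65%.
Chain via Silverbay Group plc → Slate Holdings Ltd → Brightpath Manufacturing Inc. (R3): 65% × 33% × 73% × 17% = 2.661945% of Summit Foods Inc.
Direct interest in Summit Foods Inc: 16%.
Aggregating (R1): 2.661945% + 16% = 18.661945%.
18.661945% exceeds the 10% threshold by 8.661945 percentage points.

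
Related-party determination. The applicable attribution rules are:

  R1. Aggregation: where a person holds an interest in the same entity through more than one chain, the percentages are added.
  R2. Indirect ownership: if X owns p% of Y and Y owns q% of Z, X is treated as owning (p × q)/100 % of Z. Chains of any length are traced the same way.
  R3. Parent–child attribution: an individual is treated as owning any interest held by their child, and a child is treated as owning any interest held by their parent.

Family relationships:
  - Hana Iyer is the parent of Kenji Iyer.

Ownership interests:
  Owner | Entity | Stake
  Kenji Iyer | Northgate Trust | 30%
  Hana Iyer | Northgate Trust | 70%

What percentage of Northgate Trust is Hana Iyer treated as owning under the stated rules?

By parent–child attribution (R3), Hana Iyer is treated as also owning Kenji Iyer's interest in Northgate Trust, giving 70% + 30% = 100%.
Direct interest in Northgate Trust: 100%.

100%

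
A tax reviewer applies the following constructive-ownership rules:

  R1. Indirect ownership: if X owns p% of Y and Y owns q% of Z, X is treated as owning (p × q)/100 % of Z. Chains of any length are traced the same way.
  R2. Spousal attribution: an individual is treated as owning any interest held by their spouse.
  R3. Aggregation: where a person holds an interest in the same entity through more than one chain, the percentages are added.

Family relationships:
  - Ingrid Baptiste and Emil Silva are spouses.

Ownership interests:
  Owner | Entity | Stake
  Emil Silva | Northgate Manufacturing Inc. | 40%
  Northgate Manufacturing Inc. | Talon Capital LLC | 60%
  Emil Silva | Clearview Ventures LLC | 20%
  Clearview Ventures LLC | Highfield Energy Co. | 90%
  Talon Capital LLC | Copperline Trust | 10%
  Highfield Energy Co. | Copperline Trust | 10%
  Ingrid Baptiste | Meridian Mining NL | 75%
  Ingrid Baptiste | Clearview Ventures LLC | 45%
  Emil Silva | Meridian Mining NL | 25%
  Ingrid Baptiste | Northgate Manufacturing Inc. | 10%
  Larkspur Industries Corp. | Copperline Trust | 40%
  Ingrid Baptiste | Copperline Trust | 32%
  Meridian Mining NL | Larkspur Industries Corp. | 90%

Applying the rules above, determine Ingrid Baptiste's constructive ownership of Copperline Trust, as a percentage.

By spousal attribution (R2), Ingrid Baptiste is treated as also owning Emil Silva's interest in Northgate Manufacturing Inc, giving 10% + 40% = 50%.
By spousal attribution (R2), Ingrid Baptiste is treated as also owning Emil Silva's interest in Meridian Mining NL, giving 75% + 25% = 100%.
By spousal attribution (R2), Ingrid Baptiste is treated as also owning Emil Silva's interest in Clearview Ventures LLC, giving 45% + 20% = 65%.
Chain via Northgate Manufacturing Inc. → Talon Capital LLC (R1): 50% × 60% × 10% = 3% of Copperline Trust.
Chain via Meridian Mining NL → Larkspur Industries Corp. (R1): 100% × 90% × 40% = 36% of Copperline Trust.
Chain via Clearview Ventures LLC → Highfield Energy Co. (R1): 65% × 90% × 10% = 5.85% of Copperline Trust.
Direct interest in Copperline Trust: 32%.
Aggregating (R3): 3% + 36% + 5.85% + 32% = 76.85%.

76.85%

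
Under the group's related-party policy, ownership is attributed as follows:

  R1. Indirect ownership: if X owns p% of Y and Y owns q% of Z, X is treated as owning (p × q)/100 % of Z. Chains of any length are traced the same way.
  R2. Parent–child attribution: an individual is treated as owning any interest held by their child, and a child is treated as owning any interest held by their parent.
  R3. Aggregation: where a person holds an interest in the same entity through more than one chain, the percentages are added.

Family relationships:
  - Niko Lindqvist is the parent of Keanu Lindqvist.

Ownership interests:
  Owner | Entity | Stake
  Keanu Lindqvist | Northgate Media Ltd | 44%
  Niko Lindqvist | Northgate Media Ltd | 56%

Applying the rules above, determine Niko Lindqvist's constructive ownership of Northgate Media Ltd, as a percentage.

100%

By parent–child attribution (R2), Niko Lindqvist is treated as also owning Keanu Lindqvist's interest in Northgate Media Ltd, giving 56% + 44% = 100%.
Direct interest in Northgate Media Ltd: 100%.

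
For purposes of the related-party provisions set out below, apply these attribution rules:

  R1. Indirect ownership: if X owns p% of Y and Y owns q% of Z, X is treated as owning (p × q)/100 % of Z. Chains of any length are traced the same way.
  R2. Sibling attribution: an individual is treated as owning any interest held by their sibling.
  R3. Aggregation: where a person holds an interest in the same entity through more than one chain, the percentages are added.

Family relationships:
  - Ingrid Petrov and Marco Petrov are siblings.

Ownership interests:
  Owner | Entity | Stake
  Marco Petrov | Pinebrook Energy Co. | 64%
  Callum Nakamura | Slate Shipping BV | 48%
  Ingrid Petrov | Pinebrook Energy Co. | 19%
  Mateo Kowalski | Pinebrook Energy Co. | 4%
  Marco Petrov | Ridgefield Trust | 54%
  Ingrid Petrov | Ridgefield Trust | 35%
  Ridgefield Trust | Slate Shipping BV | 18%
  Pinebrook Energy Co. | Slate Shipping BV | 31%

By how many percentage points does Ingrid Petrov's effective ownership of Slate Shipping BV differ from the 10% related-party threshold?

31.75

By sibling attribution (R2), Ingrid Petrov is treated as also owning Marco Petrov's interest in Pinebrook Energy Co, giving 19% + 64% = 83%.
By sibling attribution (R2), Ingrid Petrov is treated as also owning Marco Petrov's interest in Ridgefield Trust, giving 35% + 54% = 89%.
Chain via Pinebrook Energy Co. (R1): 83% × 31% = 25.73% of Slate Shipping BV.
Chain via Ridgefield Trust (R1): 89% × 18% = 16.02% of Slate Shipping BV.
Aggregating (R3): 25.73% + 16.02% = 41.75%.
41.75% exceeds the 10% threshold by 31.75 percentage points.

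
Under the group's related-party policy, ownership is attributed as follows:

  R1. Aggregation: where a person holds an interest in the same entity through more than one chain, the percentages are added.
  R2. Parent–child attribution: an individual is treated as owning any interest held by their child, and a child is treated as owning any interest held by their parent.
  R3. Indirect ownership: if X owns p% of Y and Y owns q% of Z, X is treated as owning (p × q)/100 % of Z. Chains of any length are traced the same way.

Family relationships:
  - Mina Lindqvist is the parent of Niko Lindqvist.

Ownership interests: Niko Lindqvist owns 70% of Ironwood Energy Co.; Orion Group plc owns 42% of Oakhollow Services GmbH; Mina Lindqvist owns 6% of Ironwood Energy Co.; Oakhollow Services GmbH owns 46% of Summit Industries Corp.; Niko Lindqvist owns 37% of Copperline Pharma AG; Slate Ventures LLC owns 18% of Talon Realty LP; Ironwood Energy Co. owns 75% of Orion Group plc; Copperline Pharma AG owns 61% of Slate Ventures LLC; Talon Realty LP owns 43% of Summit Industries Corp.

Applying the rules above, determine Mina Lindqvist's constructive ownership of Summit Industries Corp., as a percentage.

By parent–child attribution (R2), Mina Lindqvist is treated as also owning Niko Lindqvist's interest in Ironwood Energy Co, giving 6% + 70% = 76%.
By parent–child attribution (R2), Mina Lindqvist is treated as owning Niko Lindqvist's 37% interest in Copperline Pharma AG.
Chain via Ironwood Energy Co. → Orion Group plc → Oakhollow Services GmbH (R3): 76% × 75% × 42% × 46% = 11.0124% of Summit Industries Corp.
Chain via Copperline Pharma AG → Slate Ventures LLC → Talon Realty LP (R3): 37% × 61% × 18% × 43% = 1.746918% of Summit Industries Corp.
Aggregating (R1): 11.0124% + 1.746918% = 12.759318%.

12.759318%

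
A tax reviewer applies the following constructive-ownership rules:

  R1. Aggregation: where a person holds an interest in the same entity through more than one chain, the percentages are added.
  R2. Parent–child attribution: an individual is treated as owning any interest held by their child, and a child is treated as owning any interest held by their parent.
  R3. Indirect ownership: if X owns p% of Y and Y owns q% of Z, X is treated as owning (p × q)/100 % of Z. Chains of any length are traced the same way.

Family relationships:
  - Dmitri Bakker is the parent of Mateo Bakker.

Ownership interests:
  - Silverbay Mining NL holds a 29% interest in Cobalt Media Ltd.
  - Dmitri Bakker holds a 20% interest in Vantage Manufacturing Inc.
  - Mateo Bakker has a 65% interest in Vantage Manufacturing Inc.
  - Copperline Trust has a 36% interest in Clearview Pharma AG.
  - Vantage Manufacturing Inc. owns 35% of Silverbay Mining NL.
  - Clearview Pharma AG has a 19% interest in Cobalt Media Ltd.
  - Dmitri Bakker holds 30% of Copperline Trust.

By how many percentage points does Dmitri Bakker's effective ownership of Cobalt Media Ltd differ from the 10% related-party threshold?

0.6795

By parent–child attribution (R2), Dmitri Bakker is treated as also owning Mateo Bakker's interest in Vantage Manufacturing Inc, giving 20% + 65% = 85%.
Chain via Copperline Trust → Clearview Pharma AG (R3): 30% × 36% × 19% = 2.052% of Cobalt Media Ltd.
Chain via Vantage Manufacturing Inc. → Silverbay Mining NL (R3): 85% × 35% × 29% = 8.6275% of Cobalt Media Ltd.
Aggregating (R1): 2.052% + 8.6275% = 10.6795%.
10.6795% exceeds the 10% threshold by 0.6795 percentage points.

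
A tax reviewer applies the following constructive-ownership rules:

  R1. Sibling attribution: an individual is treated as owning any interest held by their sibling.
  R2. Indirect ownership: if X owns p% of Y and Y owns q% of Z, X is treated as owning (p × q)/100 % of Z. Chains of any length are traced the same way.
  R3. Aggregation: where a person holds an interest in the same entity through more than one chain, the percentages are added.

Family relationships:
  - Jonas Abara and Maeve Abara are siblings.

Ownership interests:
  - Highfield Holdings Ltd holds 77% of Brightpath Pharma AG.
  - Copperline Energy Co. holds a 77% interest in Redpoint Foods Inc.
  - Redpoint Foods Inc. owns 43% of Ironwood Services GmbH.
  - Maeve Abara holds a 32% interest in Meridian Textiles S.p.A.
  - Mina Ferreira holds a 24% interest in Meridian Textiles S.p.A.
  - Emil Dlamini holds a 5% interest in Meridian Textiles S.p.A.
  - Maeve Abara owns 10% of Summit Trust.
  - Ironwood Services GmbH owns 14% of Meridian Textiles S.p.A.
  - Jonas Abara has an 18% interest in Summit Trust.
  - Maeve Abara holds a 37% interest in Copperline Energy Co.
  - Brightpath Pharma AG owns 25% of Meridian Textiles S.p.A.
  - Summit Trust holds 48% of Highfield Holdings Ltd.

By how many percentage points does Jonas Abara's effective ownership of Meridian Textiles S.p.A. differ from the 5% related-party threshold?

By sibling attribution (R1), Jonas Abara is treated as also owning Maeve Abara's interest in Summit Trust, giving 18% + 10% = 28%.
By sibling attribution (R1), Jonas Abara is treated as owning Maeve Abara's 37% interest in Copperline Energy Co.
By sibling attribution (R1), Jonas Abara is treated as owning Maeve Abara's 32% interest in Meridian Textiles S.p.A.
Chain via Summit Trust → Highfield Holdings Ltd → Brightpath Pharma AG (R2): 28% × 48% × 77% × 25% = 2.5872% of Meridian Textiles S.p.A.
Chain via Copperline Energy Co. → Redpoint Foods Inc. → Ironwood Services GmbH (R2): 37% × 77% × 43% × 14% = 1.715098% of Meridian Textiles S.p.A.
Direct interest in Meridian Textiles S.p.A: 32%.
Aggregating (R3): 2.5872% + 1.715098% + 32% = 36.302298%.
36.302298% exceeds the 5% threshold by 31.302298 percentage points.

31.302298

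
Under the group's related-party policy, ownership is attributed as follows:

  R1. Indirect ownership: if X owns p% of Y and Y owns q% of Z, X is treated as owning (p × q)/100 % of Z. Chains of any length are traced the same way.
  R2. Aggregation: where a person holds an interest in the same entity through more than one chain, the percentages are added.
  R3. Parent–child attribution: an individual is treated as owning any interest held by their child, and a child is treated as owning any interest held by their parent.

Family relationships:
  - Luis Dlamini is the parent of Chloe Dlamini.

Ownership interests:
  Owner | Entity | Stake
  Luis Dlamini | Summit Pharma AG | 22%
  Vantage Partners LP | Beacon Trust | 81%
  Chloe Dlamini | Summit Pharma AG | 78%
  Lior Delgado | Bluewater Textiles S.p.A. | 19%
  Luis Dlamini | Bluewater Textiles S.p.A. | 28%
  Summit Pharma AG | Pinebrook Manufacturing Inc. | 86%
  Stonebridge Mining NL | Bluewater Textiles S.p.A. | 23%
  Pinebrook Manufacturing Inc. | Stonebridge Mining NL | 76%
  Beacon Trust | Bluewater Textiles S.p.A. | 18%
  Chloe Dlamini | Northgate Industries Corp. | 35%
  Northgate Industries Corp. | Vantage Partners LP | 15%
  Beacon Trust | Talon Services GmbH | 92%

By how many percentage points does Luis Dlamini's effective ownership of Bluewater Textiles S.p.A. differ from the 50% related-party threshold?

By parent–child attribution (R3), Luis Dlamini is treated as also owning Chloe Dlamini's interest in Summit Pharma AG, giving 22% + 78% = 100%.
By parent–child attribution (R3), Luis Dlamini is treated as owning Chloe Dlamini's 35% interest in Northgate Industries Corp.
Chain via Summit Pharma AG → Pinebrook Manufacturing Inc. → Stonebridge Mining NL (R1): 100% × 86% × 76% × 23% = 15.0328% of Bluewater Textiles S.p.A.
Direct interest in Bluewater Textiles S.p.A: 28%.
Chain via Northgate Industries Corp. → Vantage Partners LP → Beacon Trust (R1): 35% × 15% × 81% × 18% = 0.76545% of Bluewater Textiles S.p.A.
Aggregating (R2): 15.0328% + 28% + 0.76545% = 43.79825%.
43.79825% falls short of the 50% threshold by 6.20175 percentage points.

6.20175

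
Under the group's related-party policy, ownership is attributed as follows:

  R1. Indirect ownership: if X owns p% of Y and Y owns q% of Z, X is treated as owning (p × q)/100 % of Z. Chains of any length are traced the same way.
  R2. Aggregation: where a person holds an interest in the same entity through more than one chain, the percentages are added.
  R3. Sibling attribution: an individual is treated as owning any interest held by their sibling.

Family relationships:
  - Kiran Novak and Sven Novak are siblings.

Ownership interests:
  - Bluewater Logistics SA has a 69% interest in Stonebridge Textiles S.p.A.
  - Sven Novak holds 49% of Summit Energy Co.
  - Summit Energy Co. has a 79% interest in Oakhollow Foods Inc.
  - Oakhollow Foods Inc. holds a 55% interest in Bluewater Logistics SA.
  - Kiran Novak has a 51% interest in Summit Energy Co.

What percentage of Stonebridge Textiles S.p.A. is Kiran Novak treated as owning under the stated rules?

By sibling attribution (R3), Kiran Novak is treated as also owning Sven Novak's interest in Summit Energy Co, giving 51% + 49% = 100%.
Chain via Summit Energy Co. → Oakhollow Foods Inc. → Bluewater Logistics SA (R1): 100% × 79% × 55% × 69% = 29.9805% of Stonebridge Textiles S.p.A.

29.9805%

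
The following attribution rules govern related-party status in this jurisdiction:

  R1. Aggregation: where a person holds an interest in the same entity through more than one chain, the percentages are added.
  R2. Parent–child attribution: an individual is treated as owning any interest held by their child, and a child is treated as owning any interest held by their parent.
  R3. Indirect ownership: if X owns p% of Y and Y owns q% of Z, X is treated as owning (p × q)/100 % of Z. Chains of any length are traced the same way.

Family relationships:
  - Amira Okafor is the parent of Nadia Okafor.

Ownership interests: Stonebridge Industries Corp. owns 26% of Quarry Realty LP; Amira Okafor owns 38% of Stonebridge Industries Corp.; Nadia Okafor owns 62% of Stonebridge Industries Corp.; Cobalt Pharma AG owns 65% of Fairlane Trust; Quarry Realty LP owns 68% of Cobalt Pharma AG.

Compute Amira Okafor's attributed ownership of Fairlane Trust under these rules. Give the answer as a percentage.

By parent–child attribution (R2), Amira Okafor is treated as also owning Nadia Okafor's interest in Stonebridge Industries Corp, giving 38% + 62% = 100%.
Chain via Stonebridge Industries Corp. → Quarry Realty LP → Cobalt Pharma AG (R3): 100% × 26% × 68% × 65% = 11.492% of Fairlane Trust.

11.492%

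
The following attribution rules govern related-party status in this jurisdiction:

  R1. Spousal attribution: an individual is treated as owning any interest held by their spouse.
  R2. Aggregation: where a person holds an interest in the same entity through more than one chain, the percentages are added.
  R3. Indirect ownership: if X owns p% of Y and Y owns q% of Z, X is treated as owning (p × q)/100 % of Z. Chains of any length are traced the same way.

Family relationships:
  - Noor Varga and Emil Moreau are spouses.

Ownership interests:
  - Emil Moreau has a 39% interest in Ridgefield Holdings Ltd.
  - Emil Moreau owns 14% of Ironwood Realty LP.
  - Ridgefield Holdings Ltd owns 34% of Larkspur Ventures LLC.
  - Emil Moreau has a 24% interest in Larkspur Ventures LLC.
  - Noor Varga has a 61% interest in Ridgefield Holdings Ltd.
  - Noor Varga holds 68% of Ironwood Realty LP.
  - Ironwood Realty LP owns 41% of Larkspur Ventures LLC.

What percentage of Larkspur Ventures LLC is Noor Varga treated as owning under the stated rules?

91.62%

By spousal attribution (R1), Noor Varga is treated as also owning Emil Moreau's interest in Ironwood Realty LP, giving 68% + 14% = 82%.
By spousal attribution (R1), Noor Varga is treated as also owning Emil Moreau's interest in Ridgefield Holdings Ltd, giving 61% + 39% = 100%.
By spousal attribution (R1), Noor Varga is treated as owning Emil Moreau's 24% interest in Larkspur Ventures LLC.
Chain via Ironwood Realty LP (R3): 82% × 41% = 33.62% of Larkspur Ventures LLC.
Chain via Ridgefield Holdings Ltd (R3): 100% × 34% = 34% of Larkspur Ventures LLC.
Direct interest in Larkspur Ventures LLC: 24%.
Aggregating (R2): 33.62% + 34% + 24% = 91.62%.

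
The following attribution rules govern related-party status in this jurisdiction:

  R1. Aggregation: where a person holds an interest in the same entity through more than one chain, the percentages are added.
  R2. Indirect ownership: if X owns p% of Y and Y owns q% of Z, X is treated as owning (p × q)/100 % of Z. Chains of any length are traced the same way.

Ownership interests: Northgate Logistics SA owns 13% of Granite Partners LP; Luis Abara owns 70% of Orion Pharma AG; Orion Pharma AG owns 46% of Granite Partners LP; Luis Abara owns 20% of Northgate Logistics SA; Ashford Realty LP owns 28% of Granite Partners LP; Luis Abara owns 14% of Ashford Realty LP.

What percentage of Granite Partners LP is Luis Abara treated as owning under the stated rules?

Chain via Ashford Realty LP (R2): 14% × 28% = 3.92% of Granite Partners LP.
Chain via Orion Pharma AG (R2): 70% × 46% = 32.2% of Granite Partners LP.
Chain via Northgate Logistics SA (R2): 20% × 13% = 2.6% of Granite Partners LP.
Aggregating (R1): 3.92% + 32.2% + 2.6% = 38.72%.

38.72%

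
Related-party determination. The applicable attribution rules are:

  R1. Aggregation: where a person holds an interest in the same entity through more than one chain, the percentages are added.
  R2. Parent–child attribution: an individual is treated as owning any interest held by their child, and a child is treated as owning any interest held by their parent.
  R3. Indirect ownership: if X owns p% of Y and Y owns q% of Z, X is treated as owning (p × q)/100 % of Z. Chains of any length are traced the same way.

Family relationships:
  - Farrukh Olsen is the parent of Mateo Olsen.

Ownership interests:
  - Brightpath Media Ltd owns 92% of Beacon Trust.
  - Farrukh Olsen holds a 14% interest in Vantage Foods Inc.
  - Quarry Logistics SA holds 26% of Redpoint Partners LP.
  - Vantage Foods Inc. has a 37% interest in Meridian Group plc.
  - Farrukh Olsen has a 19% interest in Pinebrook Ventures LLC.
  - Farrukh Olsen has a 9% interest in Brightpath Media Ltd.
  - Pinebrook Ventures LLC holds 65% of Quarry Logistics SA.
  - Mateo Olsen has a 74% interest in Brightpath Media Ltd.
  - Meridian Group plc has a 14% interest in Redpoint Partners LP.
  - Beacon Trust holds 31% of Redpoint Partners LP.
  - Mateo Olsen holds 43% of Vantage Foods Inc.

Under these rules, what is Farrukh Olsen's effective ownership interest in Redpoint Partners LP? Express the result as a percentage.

29.8352%

By parent–child attribution (R2), Farrukh Olsen is treated as also owning Mateo Olsen's interest in Brightpath Media Ltd, giving 9% + 74% = 83%.
By parent–child attribution (R2), Farrukh Olsen is treated as also owning Mateo Olsen's interest in Vantage Foods Inc, giving 14% + 43% = 57%.
Chain via Pinebrook Ventures LLC → Quarry Logistics SA (R3): 19% × 65% × 26% = 3.211% of Redpoint Partners LP.
Chain via Brightpath Media Ltd → Beacon Trust (R3): 83% × 92% × 31% = 23.6716% of Redpoint Partners LP.
Chain via Vantage Foods Inc. → Meridian Group plc (R3): 57% × 37% × 14% = 2.9526% of Redpoint Partners LP.
Aggregating (R1): 3.211% + 23.6716% + 2.9526% = 29.8352%.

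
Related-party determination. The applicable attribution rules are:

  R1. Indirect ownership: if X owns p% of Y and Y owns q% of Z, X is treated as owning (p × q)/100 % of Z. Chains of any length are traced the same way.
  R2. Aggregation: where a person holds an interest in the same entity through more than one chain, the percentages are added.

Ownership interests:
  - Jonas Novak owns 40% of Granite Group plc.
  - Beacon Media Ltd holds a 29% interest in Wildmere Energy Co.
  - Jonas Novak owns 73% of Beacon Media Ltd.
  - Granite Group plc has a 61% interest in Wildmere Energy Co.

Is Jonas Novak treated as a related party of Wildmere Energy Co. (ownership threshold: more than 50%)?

Chain via Granite Group plc (R1): 40% × 61% = 24.4% of Wildmere Energy Co.
Chain via Beacon Media Ltd (R1): 73% × 29% = 21.17% of Wildmere Energy Co.
Aggregating (R2): 24.4% + 21.17% = 45.57%.
45.57% does not exceed the 50% threshold, so Jonas is not a related party to Wildmere Energy Co.

No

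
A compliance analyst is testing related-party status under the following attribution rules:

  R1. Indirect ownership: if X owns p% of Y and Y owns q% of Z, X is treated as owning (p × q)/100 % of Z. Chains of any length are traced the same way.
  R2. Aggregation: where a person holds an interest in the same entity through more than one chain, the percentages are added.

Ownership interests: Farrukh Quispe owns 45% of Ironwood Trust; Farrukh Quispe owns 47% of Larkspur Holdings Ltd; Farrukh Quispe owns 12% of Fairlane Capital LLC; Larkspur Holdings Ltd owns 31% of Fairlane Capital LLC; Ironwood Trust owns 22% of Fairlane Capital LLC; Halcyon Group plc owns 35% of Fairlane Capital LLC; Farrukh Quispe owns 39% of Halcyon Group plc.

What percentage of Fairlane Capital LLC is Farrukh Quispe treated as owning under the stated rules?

50.12%

Chain via Larkspur Holdings Ltd (R1): 47% × 31% = 14.57% of Fairlane Capital LLC.
Chain via Halcyon Group plc (R1): 39% × 35% = 13.65% of Fairlane Capital LLC.
Chain via Ironwood Trust (R1): 45% × 22% = 9.9% of Fairlane Capital LLC.
Direct interest in Fairlane Capital LLC: 12%.
Aggregating (R2): 14.57% + 13.65% + 9.9% + 12% = 50.12%.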